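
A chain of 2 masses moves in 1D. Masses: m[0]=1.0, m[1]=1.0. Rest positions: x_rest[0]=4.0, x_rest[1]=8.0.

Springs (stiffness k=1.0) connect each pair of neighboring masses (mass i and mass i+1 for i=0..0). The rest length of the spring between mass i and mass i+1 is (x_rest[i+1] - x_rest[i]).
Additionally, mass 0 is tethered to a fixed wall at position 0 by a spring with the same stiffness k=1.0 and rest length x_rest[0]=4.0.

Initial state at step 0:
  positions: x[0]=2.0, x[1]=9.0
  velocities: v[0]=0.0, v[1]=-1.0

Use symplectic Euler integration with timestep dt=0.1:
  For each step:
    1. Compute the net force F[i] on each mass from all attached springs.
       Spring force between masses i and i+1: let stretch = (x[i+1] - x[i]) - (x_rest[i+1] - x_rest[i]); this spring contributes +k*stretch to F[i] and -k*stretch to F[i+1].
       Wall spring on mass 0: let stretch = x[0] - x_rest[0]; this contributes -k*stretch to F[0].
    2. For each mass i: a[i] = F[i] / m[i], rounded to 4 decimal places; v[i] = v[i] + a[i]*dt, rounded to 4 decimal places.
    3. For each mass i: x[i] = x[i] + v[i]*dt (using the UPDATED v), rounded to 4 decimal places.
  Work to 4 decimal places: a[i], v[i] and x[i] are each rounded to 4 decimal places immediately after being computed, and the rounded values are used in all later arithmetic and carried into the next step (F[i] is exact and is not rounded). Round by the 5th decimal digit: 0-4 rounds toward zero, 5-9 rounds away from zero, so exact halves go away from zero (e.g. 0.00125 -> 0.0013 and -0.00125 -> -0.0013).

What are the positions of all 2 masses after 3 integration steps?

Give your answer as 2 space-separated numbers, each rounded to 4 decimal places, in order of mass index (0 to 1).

Step 0: x=[2.0000 9.0000] v=[0.0000 -1.0000]
Step 1: x=[2.0500 8.8700] v=[0.5000 -1.3000]
Step 2: x=[2.1477 8.7118] v=[0.9770 -1.5820]
Step 3: x=[2.2896 8.5280] v=[1.4186 -1.8384]

Answer: 2.2896 8.5280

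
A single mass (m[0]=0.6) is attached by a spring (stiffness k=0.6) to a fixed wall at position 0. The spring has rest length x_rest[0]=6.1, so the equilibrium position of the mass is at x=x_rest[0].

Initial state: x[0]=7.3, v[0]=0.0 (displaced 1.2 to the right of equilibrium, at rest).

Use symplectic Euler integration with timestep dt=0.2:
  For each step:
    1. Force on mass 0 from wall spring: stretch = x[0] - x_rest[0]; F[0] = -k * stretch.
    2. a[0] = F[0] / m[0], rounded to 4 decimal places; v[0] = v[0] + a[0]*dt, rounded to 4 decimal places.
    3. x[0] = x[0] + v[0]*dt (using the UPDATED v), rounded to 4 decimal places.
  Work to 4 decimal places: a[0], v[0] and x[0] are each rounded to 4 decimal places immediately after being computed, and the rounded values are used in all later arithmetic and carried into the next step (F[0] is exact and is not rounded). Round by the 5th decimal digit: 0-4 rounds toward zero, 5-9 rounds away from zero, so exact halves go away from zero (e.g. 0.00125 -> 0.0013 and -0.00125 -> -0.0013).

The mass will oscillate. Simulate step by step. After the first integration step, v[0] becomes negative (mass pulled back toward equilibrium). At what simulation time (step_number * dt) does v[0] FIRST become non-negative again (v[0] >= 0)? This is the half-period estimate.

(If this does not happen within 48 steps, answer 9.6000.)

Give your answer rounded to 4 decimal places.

Answer: 3.2000

Derivation:
Step 0: x=[7.3000] v=[0.0000]
Step 1: x=[7.2520] v=[-0.2400]
Step 2: x=[7.1579] v=[-0.4704]
Step 3: x=[7.0215] v=[-0.6820]
Step 4: x=[6.8482] v=[-0.8663]
Step 5: x=[6.6450] v=[-1.0159]
Step 6: x=[6.4200] v=[-1.1249]
Step 7: x=[6.1822] v=[-1.1889]
Step 8: x=[5.9411] v=[-1.2053]
Step 9: x=[5.7064] v=[-1.1735]
Step 10: x=[5.4874] v=[-1.0948]
Step 11: x=[5.2929] v=[-0.9723]
Step 12: x=[5.1307] v=[-0.8109]
Step 13: x=[5.0073] v=[-0.6170]
Step 14: x=[4.9276] v=[-0.3985]
Step 15: x=[4.8948] v=[-0.1640]
Step 16: x=[4.9102] v=[0.0770]
First v>=0 after going negative at step 16, time=3.2000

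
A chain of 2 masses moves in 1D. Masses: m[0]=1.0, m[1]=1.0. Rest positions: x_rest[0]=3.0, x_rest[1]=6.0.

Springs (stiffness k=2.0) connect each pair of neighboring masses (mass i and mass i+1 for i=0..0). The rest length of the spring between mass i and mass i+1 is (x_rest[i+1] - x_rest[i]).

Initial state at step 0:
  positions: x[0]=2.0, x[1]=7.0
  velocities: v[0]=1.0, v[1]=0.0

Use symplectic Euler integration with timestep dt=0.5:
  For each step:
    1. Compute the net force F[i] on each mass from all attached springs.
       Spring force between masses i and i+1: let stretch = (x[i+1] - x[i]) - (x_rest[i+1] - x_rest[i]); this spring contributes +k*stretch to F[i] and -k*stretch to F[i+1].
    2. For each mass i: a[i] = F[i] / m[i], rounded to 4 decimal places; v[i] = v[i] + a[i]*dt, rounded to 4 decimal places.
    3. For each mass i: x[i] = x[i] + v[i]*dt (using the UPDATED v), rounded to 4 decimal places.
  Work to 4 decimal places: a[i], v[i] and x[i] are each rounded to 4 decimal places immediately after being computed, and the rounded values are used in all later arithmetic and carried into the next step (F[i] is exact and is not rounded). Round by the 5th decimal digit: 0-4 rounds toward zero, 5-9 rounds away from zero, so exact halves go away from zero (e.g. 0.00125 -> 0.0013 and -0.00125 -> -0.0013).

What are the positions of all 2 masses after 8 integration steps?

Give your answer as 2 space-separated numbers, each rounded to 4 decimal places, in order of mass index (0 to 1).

Answer: 6.2500 6.7500

Derivation:
Step 0: x=[2.0000 7.0000] v=[1.0000 0.0000]
Step 1: x=[3.5000 6.0000] v=[3.0000 -2.0000]
Step 2: x=[4.7500 5.2500] v=[2.5000 -1.5000]
Step 3: x=[4.7500 5.7500] v=[0.0000 1.0000]
Step 4: x=[3.7500 7.2500] v=[-2.0000 3.0000]
Step 5: x=[3.0000 8.5000] v=[-1.5000 2.5000]
Step 6: x=[3.5000 8.5000] v=[1.0000 0.0000]
Step 7: x=[5.0000 7.5000] v=[3.0000 -2.0000]
Step 8: x=[6.2500 6.7500] v=[2.5000 -1.5000]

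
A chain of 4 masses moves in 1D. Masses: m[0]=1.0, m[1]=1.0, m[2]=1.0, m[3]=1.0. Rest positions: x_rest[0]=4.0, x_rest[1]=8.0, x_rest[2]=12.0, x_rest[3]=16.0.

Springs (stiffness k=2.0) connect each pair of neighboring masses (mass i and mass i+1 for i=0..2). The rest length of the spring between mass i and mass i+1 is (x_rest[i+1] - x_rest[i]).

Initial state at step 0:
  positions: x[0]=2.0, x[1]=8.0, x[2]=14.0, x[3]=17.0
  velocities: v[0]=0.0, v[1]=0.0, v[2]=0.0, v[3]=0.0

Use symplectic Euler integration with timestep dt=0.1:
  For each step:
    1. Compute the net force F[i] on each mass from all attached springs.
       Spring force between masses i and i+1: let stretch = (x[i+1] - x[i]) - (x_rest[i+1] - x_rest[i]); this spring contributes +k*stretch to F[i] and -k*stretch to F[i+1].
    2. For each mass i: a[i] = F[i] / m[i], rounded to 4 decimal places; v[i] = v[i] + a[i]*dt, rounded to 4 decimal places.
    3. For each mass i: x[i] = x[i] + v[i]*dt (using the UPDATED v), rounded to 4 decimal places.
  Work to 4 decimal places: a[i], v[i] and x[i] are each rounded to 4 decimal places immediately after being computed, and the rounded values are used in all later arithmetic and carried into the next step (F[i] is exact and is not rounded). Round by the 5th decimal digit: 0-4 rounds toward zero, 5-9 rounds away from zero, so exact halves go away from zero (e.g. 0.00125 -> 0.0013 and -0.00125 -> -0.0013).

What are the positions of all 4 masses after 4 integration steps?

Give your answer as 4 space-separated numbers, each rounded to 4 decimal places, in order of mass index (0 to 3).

Step 0: x=[2.0000 8.0000 14.0000 17.0000] v=[0.0000 0.0000 0.0000 0.0000]
Step 1: x=[2.0400 8.0000 13.9400 17.0200] v=[0.4000 0.0000 -0.6000 0.2000]
Step 2: x=[2.1192 7.9996 13.8228 17.0584] v=[0.7920 -0.0040 -1.1720 0.3840]
Step 3: x=[2.2360 7.9981 13.6539 17.1121] v=[1.1681 -0.0154 -1.6895 0.5369]
Step 4: x=[2.3881 7.9944 13.4410 17.1766] v=[1.5205 -0.0367 -2.1290 0.6453]

Answer: 2.3881 7.9944 13.4410 17.1766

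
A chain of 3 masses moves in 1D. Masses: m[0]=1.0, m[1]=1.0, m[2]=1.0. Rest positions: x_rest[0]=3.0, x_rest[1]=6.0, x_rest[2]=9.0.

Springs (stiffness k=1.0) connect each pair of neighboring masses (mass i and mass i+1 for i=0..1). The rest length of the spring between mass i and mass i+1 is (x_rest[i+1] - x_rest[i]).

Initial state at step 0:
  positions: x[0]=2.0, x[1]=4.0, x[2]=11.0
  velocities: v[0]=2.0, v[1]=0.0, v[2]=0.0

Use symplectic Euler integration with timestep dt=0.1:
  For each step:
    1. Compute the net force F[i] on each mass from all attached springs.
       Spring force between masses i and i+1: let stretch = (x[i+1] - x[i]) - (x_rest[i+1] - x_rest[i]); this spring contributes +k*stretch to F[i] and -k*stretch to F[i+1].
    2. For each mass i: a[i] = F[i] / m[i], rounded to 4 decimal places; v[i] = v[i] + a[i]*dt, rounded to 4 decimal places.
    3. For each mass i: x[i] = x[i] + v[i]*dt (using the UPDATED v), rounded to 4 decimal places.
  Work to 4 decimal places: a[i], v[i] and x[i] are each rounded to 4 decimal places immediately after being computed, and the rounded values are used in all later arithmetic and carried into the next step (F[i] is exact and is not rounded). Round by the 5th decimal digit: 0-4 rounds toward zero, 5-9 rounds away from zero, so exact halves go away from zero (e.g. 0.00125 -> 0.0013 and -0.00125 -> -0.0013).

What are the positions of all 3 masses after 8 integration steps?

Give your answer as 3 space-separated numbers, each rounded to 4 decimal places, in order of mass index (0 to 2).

Step 0: x=[2.0000 4.0000 11.0000] v=[2.0000 0.0000 0.0000]
Step 1: x=[2.1900 4.0500 10.9600] v=[1.9000 0.5000 -0.4000]
Step 2: x=[2.3686 4.1505 10.8809] v=[1.7860 1.0050 -0.7910]
Step 3: x=[2.5350 4.3005 10.7645] v=[1.6642 1.4999 -1.1640]
Step 4: x=[2.6891 4.4975 10.6135] v=[1.5408 1.9698 -1.5104]
Step 5: x=[2.8313 4.7376 10.4313] v=[1.4216 2.4006 -1.8220]
Step 6: x=[2.9625 5.0155 10.2222] v=[1.3122 2.7793 -2.0914]
Step 7: x=[3.0843 5.3250 9.9910] v=[1.2175 3.0947 -2.3121]
Step 8: x=[3.1985 5.6587 9.7431] v=[1.1416 3.3372 -2.4787]

Answer: 3.1985 5.6587 9.7431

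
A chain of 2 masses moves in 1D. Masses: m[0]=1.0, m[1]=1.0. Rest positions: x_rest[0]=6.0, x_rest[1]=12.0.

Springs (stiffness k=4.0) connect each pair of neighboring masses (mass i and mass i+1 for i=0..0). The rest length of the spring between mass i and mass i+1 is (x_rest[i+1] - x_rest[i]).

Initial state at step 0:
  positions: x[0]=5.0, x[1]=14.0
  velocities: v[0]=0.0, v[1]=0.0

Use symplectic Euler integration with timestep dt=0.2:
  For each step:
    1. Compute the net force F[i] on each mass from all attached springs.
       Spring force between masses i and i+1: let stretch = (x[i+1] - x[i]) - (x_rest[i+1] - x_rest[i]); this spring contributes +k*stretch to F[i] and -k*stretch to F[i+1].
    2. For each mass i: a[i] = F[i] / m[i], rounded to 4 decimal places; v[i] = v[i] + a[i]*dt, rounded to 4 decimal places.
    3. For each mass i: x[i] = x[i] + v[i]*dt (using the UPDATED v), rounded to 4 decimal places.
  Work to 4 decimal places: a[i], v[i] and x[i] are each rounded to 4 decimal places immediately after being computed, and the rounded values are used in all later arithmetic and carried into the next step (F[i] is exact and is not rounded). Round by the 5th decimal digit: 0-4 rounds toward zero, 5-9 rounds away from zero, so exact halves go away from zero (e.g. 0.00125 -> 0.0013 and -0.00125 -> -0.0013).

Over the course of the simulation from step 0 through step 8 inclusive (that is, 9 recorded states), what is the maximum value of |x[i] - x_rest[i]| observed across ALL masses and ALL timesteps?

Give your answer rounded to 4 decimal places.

Answer: 2.0638

Derivation:
Step 0: x=[5.0000 14.0000] v=[0.0000 0.0000]
Step 1: x=[5.4800 13.5200] v=[2.4000 -2.4000]
Step 2: x=[6.2864 12.7136] v=[4.0320 -4.0320]
Step 3: x=[7.1612 11.8388] v=[4.3738 -4.3738]
Step 4: x=[7.8244 11.1756] v=[3.3159 -3.3159]
Step 5: x=[8.0638 10.9362] v=[1.1969 -1.1969]
Step 6: x=[7.8028 11.1972] v=[-1.3052 1.3052]
Step 7: x=[7.1249 11.8751] v=[-3.3897 3.3897]
Step 8: x=[6.2470 12.7530] v=[-4.3895 4.3895]
Max displacement = 2.0638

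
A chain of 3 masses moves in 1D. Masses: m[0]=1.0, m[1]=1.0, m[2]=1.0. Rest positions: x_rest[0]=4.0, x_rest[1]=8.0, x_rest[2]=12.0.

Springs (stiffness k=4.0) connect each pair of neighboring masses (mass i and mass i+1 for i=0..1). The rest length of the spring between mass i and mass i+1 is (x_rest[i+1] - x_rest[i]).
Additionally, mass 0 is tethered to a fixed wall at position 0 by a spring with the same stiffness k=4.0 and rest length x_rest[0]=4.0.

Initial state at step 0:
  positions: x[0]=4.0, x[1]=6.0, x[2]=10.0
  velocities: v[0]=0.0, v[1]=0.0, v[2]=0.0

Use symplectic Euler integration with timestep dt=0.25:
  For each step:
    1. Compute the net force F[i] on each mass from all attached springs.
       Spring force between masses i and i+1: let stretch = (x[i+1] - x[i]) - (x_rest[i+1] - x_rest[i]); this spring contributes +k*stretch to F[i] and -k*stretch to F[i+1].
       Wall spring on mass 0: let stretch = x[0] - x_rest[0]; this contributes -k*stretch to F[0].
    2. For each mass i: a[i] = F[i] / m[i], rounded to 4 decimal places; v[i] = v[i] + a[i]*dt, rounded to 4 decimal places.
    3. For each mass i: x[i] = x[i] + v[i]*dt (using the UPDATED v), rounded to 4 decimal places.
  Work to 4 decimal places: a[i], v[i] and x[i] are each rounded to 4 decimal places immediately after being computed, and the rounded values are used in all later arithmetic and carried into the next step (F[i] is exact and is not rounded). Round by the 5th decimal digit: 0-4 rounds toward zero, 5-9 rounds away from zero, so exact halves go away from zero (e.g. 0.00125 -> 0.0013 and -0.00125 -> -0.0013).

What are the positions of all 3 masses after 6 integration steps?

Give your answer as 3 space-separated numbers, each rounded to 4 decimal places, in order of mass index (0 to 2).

Answer: 4.1963 7.0469 12.2378

Derivation:
Step 0: x=[4.0000 6.0000 10.0000] v=[0.0000 0.0000 0.0000]
Step 1: x=[3.5000 6.5000 10.0000] v=[-2.0000 2.0000 0.0000]
Step 2: x=[2.8750 7.1250 10.1250] v=[-2.5000 2.5000 0.5000]
Step 3: x=[2.5938 7.4375 10.5000] v=[-1.1250 1.2500 1.5000]
Step 4: x=[2.8750 7.3047 11.1094] v=[1.1249 -0.5312 2.4375]
Step 5: x=[3.5449 7.0157 11.7676] v=[2.6796 -1.1562 2.6328]
Step 6: x=[4.1963 7.0469 12.2378] v=[2.6055 0.1249 1.8809]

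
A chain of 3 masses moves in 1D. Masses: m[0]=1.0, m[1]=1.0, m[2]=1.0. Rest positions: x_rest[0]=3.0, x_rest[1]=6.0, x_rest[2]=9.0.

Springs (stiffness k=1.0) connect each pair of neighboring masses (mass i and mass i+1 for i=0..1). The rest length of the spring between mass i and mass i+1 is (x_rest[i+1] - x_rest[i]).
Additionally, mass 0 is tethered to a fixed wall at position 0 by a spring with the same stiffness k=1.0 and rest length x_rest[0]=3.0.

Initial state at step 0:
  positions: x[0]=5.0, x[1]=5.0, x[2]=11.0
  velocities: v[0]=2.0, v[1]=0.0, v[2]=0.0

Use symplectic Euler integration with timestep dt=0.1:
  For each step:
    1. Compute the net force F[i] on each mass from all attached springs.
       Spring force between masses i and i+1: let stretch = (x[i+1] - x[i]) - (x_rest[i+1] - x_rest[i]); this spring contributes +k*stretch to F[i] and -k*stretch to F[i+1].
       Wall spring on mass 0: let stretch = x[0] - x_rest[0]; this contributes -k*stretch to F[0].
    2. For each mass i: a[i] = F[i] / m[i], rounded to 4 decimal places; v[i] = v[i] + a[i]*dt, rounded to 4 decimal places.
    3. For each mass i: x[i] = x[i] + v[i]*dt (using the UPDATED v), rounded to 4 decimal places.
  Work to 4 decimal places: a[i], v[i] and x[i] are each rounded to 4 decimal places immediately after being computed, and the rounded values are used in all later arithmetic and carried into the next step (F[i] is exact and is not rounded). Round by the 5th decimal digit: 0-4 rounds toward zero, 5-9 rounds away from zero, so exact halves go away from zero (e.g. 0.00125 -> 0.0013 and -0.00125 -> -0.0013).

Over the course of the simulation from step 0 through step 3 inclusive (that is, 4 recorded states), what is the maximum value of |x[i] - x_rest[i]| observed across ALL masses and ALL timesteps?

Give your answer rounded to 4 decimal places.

Answer: 2.2921

Derivation:
Step 0: x=[5.0000 5.0000 11.0000] v=[2.0000 0.0000 0.0000]
Step 1: x=[5.1500 5.0600 10.9700] v=[1.5000 0.6000 -0.3000]
Step 2: x=[5.2476 5.1800 10.9109] v=[0.9760 1.2000 -0.5910]
Step 3: x=[5.2921 5.3580 10.8245] v=[0.4445 1.7799 -0.8641]
Max displacement = 2.2921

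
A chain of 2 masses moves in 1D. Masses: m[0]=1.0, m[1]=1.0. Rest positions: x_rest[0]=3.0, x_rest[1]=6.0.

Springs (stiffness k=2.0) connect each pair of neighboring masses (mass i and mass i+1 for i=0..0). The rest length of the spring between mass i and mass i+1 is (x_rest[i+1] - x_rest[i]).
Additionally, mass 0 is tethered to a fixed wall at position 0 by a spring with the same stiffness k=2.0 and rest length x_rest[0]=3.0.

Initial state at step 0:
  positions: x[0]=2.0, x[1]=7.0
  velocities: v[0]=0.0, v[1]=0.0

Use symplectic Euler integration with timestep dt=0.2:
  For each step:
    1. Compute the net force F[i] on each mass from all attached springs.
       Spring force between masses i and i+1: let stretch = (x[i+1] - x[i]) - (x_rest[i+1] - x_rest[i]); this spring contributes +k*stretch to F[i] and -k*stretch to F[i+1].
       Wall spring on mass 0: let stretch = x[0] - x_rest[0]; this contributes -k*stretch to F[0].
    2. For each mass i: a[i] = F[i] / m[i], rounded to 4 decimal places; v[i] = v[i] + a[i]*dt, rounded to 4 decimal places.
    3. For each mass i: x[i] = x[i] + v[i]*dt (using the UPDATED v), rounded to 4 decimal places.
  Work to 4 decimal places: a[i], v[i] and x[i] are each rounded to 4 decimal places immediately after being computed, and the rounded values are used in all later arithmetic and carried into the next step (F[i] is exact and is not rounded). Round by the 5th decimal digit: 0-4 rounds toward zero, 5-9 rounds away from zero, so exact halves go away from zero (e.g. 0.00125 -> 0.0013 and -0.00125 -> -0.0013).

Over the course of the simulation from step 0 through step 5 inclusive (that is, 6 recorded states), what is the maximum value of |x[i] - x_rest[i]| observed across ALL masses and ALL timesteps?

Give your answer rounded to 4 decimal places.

Answer: 1.0893

Derivation:
Step 0: x=[2.0000 7.0000] v=[0.0000 0.0000]
Step 1: x=[2.2400 6.8400] v=[1.2000 -0.8000]
Step 2: x=[2.6688 6.5520] v=[2.1440 -1.4400]
Step 3: x=[3.1948 6.1933] v=[2.6298 -1.7933]
Step 4: x=[3.7051 5.8348] v=[2.5513 -1.7927]
Step 5: x=[4.0893 5.5459] v=[1.9211 -1.4446]
Max displacement = 1.0893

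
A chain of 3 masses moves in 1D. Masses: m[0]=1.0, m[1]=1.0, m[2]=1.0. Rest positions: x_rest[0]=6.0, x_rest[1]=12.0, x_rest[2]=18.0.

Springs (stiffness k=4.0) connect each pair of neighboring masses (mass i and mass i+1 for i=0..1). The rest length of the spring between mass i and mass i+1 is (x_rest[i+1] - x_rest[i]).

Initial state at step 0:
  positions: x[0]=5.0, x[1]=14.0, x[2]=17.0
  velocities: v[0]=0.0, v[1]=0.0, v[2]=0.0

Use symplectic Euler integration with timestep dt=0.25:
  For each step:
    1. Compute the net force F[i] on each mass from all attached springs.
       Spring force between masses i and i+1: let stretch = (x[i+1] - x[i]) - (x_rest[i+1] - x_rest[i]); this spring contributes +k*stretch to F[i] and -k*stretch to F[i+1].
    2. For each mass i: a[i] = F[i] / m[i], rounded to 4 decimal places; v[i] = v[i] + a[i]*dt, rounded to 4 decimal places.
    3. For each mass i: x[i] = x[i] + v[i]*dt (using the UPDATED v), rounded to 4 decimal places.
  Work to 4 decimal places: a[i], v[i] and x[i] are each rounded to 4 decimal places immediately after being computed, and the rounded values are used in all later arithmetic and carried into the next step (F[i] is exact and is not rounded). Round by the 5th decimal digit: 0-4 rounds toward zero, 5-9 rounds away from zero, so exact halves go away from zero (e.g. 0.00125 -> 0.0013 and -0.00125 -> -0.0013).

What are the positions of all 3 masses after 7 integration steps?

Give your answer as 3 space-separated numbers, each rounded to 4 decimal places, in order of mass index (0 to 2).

Answer: 4.9937 14.0129 16.9937

Derivation:
Step 0: x=[5.0000 14.0000 17.0000] v=[0.0000 0.0000 0.0000]
Step 1: x=[5.7500 12.5000 17.7500] v=[3.0000 -6.0000 3.0000]
Step 2: x=[6.6875 10.6250 18.6875] v=[3.7500 -7.5000 3.7500]
Step 3: x=[7.1094 9.7813 19.1094] v=[1.6875 -3.3750 1.6875]
Step 4: x=[6.6993 10.6016 18.6993] v=[-1.6406 3.2812 -1.6406]
Step 5: x=[5.7647 12.4708 17.7647] v=[-3.7383 7.4766 -3.7383]
Step 6: x=[5.0067 13.9869 17.0067] v=[-3.0322 6.0644 -3.0322]
Step 7: x=[4.9937 14.0129 16.9937] v=[-0.0520 0.1040 -0.0520]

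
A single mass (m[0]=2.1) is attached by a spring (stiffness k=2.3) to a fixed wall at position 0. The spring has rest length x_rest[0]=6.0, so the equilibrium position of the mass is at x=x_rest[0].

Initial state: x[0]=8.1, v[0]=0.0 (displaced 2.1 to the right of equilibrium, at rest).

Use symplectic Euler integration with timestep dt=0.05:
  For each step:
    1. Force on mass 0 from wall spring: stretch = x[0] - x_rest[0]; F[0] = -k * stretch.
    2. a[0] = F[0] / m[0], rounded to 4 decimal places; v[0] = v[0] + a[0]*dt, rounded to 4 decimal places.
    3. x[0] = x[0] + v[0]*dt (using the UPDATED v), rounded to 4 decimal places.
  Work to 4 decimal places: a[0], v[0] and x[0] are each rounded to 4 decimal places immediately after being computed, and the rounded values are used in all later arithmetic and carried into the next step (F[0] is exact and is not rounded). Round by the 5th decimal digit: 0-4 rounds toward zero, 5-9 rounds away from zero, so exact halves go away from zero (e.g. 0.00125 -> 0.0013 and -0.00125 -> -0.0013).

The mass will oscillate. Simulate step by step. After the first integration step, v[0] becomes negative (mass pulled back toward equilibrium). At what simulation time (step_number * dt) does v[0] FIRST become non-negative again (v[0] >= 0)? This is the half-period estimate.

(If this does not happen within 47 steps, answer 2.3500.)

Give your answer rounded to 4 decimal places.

Step 0: x=[8.1000] v=[0.0000]
Step 1: x=[8.0943] v=[-0.1150]
Step 2: x=[8.0828] v=[-0.2297]
Step 3: x=[8.0656] v=[-0.3438]
Step 4: x=[8.0428] v=[-0.4569]
Step 5: x=[8.0144] v=[-0.5688]
Step 6: x=[7.9804] v=[-0.6791]
Step 7: x=[7.9410] v=[-0.7876]
Step 8: x=[7.8963] v=[-0.8939]
Step 9: x=[7.8464] v=[-0.9977]
Step 10: x=[7.7915] v=[-1.0988]
Step 11: x=[7.7317] v=[-1.1969]
Step 12: x=[7.6671] v=[-1.2917]
Step 13: x=[7.5980] v=[-1.3830]
Step 14: x=[7.5245] v=[-1.4705]
Step 15: x=[7.4468] v=[-1.5540]
Step 16: x=[7.3651] v=[-1.6332]
Step 17: x=[7.2797] v=[-1.7080]
Step 18: x=[7.1908] v=[-1.7781]
Step 19: x=[7.0986] v=[-1.8433]
Step 20: x=[7.0034] v=[-1.9035]
Step 21: x=[6.9055] v=[-1.9585]
Step 22: x=[6.8051] v=[-2.0081]
Step 23: x=[6.7025] v=[-2.0522]
Step 24: x=[6.5980] v=[-2.0907]
Step 25: x=[6.4918] v=[-2.1235]
Step 26: x=[6.3843] v=[-2.1504]
Step 27: x=[6.2757] v=[-2.1714]
Step 28: x=[6.1664] v=[-2.1865]
Step 29: x=[6.0566] v=[-2.1956]
Step 30: x=[5.9467] v=[-2.1987]
Step 31: x=[5.8369] v=[-2.1958]
Step 32: x=[5.7276] v=[-2.1869]
Step 33: x=[5.6190] v=[-2.1720]
Step 34: x=[5.5114] v=[-2.1511]
Step 35: x=[5.4052] v=[-2.1243]
Step 36: x=[5.3006] v=[-2.0917]
Step 37: x=[5.1979] v=[-2.0534]
Step 38: x=[5.0974] v=[-2.0095]
Step 39: x=[4.9994] v=[-1.9601]
Step 40: x=[4.9041] v=[-1.9053]
Step 41: x=[4.8118] v=[-1.8453]
Step 42: x=[4.7228] v=[-1.7802]
Step 43: x=[4.6373] v=[-1.7103]
Step 44: x=[4.5555] v=[-1.6357]
Step 45: x=[4.4777] v=[-1.5566]
Step 46: x=[4.4040] v=[-1.4732]
Step 47: x=[4.3347] v=[-1.3858]
v[0] did not become non-negative within 47 steps; using fallback time=2.3500

Answer: 2.3500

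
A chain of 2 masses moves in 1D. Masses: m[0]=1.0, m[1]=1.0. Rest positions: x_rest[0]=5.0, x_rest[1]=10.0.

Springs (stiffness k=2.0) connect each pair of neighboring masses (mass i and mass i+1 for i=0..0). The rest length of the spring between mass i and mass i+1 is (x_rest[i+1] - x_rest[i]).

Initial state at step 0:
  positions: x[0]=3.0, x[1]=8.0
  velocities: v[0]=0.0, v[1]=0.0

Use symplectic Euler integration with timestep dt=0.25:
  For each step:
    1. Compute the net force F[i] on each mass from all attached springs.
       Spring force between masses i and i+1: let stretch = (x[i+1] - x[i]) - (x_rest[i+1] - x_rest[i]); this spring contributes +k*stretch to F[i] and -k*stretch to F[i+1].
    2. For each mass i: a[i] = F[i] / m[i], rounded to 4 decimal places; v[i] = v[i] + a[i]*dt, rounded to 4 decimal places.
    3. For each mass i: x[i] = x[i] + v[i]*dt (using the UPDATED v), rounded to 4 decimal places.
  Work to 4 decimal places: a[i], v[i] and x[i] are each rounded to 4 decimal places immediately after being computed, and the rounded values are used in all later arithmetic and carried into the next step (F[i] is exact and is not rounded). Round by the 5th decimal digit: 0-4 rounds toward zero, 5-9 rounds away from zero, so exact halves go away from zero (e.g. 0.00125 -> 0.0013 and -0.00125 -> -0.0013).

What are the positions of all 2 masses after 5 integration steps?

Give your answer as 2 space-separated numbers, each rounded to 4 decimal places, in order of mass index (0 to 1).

Answer: 3.0000 8.0000

Derivation:
Step 0: x=[3.0000 8.0000] v=[0.0000 0.0000]
Step 1: x=[3.0000 8.0000] v=[0.0000 0.0000]
Step 2: x=[3.0000 8.0000] v=[0.0000 0.0000]
Step 3: x=[3.0000 8.0000] v=[0.0000 0.0000]
Step 4: x=[3.0000 8.0000] v=[0.0000 0.0000]
Step 5: x=[3.0000 8.0000] v=[0.0000 0.0000]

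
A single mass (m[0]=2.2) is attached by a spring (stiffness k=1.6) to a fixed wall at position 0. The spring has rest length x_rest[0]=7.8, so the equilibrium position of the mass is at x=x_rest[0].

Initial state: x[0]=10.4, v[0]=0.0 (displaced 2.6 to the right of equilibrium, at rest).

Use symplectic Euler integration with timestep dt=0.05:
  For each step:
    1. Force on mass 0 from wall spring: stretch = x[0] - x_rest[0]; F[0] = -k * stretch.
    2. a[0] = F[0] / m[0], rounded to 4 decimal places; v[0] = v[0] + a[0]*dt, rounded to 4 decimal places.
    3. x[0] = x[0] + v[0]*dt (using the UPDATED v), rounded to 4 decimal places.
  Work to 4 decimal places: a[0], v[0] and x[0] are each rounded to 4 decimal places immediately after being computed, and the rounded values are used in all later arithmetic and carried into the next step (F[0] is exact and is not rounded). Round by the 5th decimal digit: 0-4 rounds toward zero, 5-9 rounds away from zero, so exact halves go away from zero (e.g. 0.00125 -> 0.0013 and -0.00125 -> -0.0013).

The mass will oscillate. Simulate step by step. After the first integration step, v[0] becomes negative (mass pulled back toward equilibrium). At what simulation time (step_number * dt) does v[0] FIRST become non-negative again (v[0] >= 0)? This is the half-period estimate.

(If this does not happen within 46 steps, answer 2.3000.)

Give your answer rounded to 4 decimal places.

Step 0: x=[10.4000] v=[0.0000]
Step 1: x=[10.3953] v=[-0.0945]
Step 2: x=[10.3859] v=[-0.1889]
Step 3: x=[10.3718] v=[-0.2829]
Step 4: x=[10.3530] v=[-0.3764]
Step 5: x=[10.3295] v=[-0.4692]
Step 6: x=[10.3014] v=[-0.5612]
Step 7: x=[10.2688] v=[-0.6522]
Step 8: x=[10.2317] v=[-0.7420]
Step 9: x=[10.1902] v=[-0.8304]
Step 10: x=[10.1443] v=[-0.9173]
Step 11: x=[10.0942] v=[-1.0025]
Step 12: x=[10.0399] v=[-1.0859]
Step 13: x=[9.9815] v=[-1.1674]
Step 14: x=[9.9192] v=[-1.2467]
Step 15: x=[9.8530] v=[-1.3238]
Step 16: x=[9.7831] v=[-1.3985]
Step 17: x=[9.7096] v=[-1.4706]
Step 18: x=[9.6326] v=[-1.5400]
Step 19: x=[9.5523] v=[-1.6066]
Step 20: x=[9.4688] v=[-1.6703]
Step 21: x=[9.3823] v=[-1.7310]
Step 22: x=[9.2929] v=[-1.7885]
Step 23: x=[9.2008] v=[-1.8428]
Step 24: x=[9.1061] v=[-1.8937]
Step 25: x=[9.0090] v=[-1.9412]
Step 26: x=[8.9097] v=[-1.9852]
Step 27: x=[8.8084] v=[-2.0256]
Step 28: x=[8.7053] v=[-2.0623]
Step 29: x=[8.6005] v=[-2.0952]
Step 30: x=[8.4943] v=[-2.1243]
Step 31: x=[8.3868] v=[-2.1495]
Step 32: x=[8.2783] v=[-2.1708]
Step 33: x=[8.1689] v=[-2.1882]
Step 34: x=[8.0588] v=[-2.2016]
Step 35: x=[7.9483] v=[-2.2110]
Step 36: x=[7.8375] v=[-2.2164]
Step 37: x=[7.7266] v=[-2.2178]
Step 38: x=[7.6158] v=[-2.2151]
Step 39: x=[7.5054] v=[-2.2084]
Step 40: x=[7.3955] v=[-2.1977]
Step 41: x=[7.2864] v=[-2.1830]
Step 42: x=[7.1782] v=[-2.1643]
Step 43: x=[7.0711] v=[-2.1417]
Step 44: x=[6.9653] v=[-2.1152]
Step 45: x=[6.8611] v=[-2.0848]
Step 46: x=[6.7586] v=[-2.0507]
v[0] did not become non-negative within 46 steps; using fallback time=2.3000

Answer: 2.3000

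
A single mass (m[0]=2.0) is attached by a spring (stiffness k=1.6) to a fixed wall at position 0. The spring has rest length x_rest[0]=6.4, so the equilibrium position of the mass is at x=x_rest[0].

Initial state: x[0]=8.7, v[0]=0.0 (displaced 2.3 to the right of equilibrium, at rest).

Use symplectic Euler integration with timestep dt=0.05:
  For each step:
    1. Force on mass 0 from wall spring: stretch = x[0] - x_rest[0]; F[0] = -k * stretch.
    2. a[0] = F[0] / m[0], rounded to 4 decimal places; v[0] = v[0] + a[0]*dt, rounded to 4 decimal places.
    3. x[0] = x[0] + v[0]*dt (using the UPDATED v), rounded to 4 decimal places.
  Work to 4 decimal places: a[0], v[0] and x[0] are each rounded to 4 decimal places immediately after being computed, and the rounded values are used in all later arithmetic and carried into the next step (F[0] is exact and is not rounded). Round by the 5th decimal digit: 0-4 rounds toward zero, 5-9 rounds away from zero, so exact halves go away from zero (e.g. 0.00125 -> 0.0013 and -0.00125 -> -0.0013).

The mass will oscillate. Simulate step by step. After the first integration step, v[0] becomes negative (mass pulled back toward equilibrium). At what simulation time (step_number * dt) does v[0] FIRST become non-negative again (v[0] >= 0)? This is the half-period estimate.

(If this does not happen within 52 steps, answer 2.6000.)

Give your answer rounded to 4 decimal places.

Step 0: x=[8.7000] v=[0.0000]
Step 1: x=[8.6954] v=[-0.0920]
Step 2: x=[8.6862] v=[-0.1838]
Step 3: x=[8.6724] v=[-0.2753]
Step 4: x=[8.6541] v=[-0.3662]
Step 5: x=[8.6313] v=[-0.4564]
Step 6: x=[8.6040] v=[-0.5457]
Step 7: x=[8.5723] v=[-0.6339]
Step 8: x=[8.5363] v=[-0.7208]
Step 9: x=[8.4960] v=[-0.8063]
Step 10: x=[8.4515] v=[-0.8901]
Step 11: x=[8.4029] v=[-0.9722]
Step 12: x=[8.3503] v=[-1.0523]
Step 13: x=[8.2938] v=[-1.1303]
Step 14: x=[8.2335] v=[-1.2061]
Step 15: x=[8.1695] v=[-1.2794]
Step 16: x=[8.1020] v=[-1.3502]
Step 17: x=[8.0311] v=[-1.4183]
Step 18: x=[7.9569] v=[-1.4835]
Step 19: x=[7.8796] v=[-1.5458]
Step 20: x=[7.7994] v=[-1.6050]
Step 21: x=[7.7164] v=[-1.6610]
Step 22: x=[7.6307] v=[-1.7137]
Step 23: x=[7.5426] v=[-1.7629]
Step 24: x=[7.4522] v=[-1.8086]
Step 25: x=[7.3597] v=[-1.8507]
Step 26: x=[7.2652] v=[-1.8891]
Step 27: x=[7.1690] v=[-1.9237]
Step 28: x=[7.0713] v=[-1.9545]
Step 29: x=[6.9722] v=[-1.9814]
Step 30: x=[6.8720] v=[-2.0043]
Step 31: x=[6.7708] v=[-2.0232]
Step 32: x=[6.6689] v=[-2.0380]
Step 33: x=[6.5665] v=[-2.0488]
Step 34: x=[6.4637] v=[-2.0555]
Step 35: x=[6.3608] v=[-2.0581]
Step 36: x=[6.2580] v=[-2.0565]
Step 37: x=[6.1555] v=[-2.0508]
Step 38: x=[6.0535] v=[-2.0410]
Step 39: x=[5.9521] v=[-2.0271]
Step 40: x=[5.8516] v=[-2.0092]
Step 41: x=[5.7522] v=[-1.9873]
Step 42: x=[5.6541] v=[-1.9614]
Step 43: x=[5.5575] v=[-1.9316]
Step 44: x=[5.4626] v=[-1.8979]
Step 45: x=[5.3696] v=[-1.8604]
Step 46: x=[5.2786] v=[-1.8192]
Step 47: x=[5.1899] v=[-1.7743]
Step 48: x=[5.1036] v=[-1.7259]
Step 49: x=[5.0199] v=[-1.6740]
Step 50: x=[4.9390] v=[-1.6188]
Step 51: x=[4.8610] v=[-1.5604]
Step 52: x=[4.7861] v=[-1.4988]
v[0] did not become non-negative within 52 steps; using fallback time=2.6000

Answer: 2.6000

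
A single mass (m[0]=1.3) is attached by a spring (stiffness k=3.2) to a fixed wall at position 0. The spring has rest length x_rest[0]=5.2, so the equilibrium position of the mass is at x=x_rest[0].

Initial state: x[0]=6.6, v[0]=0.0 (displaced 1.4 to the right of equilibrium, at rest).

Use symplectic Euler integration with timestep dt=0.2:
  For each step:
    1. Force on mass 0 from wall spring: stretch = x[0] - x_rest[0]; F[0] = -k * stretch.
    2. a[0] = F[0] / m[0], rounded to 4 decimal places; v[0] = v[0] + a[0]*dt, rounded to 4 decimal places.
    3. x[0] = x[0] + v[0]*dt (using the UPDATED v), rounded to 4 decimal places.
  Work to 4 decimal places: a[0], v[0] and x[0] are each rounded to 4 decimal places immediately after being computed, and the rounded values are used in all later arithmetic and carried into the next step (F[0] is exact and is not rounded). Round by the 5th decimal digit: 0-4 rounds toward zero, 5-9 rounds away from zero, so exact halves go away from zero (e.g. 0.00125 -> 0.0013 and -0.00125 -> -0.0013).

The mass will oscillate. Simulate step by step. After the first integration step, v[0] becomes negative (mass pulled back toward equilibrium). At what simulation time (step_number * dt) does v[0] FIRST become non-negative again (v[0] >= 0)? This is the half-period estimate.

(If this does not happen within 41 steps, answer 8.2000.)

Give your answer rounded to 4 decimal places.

Answer: 2.0000

Derivation:
Step 0: x=[6.6000] v=[0.0000]
Step 1: x=[6.4622] v=[-0.6892]
Step 2: x=[6.2001] v=[-1.3106]
Step 3: x=[5.8395] v=[-1.8030]
Step 4: x=[5.4159] v=[-2.1178]
Step 5: x=[4.9711] v=[-2.2241]
Step 6: x=[4.5488] v=[-2.1114]
Step 7: x=[4.1906] v=[-1.7908]
Step 8: x=[3.9318] v=[-1.2939]
Step 9: x=[3.7979] v=[-0.6696]
Step 10: x=[3.8020] v=[0.0207]
First v>=0 after going negative at step 10, time=2.0000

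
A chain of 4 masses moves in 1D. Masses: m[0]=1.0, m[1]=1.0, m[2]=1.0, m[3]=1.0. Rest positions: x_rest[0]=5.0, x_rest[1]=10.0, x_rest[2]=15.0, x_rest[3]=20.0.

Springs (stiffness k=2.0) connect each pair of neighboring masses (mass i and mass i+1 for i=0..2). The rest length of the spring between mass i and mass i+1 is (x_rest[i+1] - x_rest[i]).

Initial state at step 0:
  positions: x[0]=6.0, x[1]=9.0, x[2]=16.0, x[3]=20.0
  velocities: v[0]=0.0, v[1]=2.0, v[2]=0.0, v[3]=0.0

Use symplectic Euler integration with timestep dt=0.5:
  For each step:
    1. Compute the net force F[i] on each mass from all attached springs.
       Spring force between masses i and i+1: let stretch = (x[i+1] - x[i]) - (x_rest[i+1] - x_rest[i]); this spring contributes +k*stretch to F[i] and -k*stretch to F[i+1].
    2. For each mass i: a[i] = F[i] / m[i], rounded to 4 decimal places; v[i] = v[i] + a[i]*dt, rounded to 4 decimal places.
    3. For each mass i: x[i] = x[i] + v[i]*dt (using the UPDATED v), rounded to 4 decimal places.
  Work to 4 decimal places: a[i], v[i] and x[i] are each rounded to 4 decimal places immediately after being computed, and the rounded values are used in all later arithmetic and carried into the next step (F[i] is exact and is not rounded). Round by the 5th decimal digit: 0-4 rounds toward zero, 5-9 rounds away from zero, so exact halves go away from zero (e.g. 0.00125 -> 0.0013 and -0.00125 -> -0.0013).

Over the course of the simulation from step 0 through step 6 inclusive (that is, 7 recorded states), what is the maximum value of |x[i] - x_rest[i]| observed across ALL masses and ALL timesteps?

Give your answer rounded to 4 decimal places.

Step 0: x=[6.0000 9.0000 16.0000 20.0000] v=[0.0000 2.0000 0.0000 0.0000]
Step 1: x=[5.0000 12.0000 14.5000 20.5000] v=[-2.0000 6.0000 -3.0000 1.0000]
Step 2: x=[5.0000 12.7500 14.7500 20.5000] v=[0.0000 1.5000 0.5000 0.0000]
Step 3: x=[6.3750 10.6250 16.8750 20.1250] v=[2.7500 -4.2500 4.2500 -0.7500]
Step 4: x=[7.3750 9.5000 17.5000 20.6250] v=[2.0000 -2.2500 1.2500 1.0000]
Step 5: x=[6.9375 11.3125 15.6875 22.0625] v=[-0.8750 3.6250 -3.6250 2.8750]
Step 6: x=[6.1875 13.1250 14.8750 22.8125] v=[-1.5000 3.6250 -1.6250 1.5000]
Max displacement = 3.1250

Answer: 3.1250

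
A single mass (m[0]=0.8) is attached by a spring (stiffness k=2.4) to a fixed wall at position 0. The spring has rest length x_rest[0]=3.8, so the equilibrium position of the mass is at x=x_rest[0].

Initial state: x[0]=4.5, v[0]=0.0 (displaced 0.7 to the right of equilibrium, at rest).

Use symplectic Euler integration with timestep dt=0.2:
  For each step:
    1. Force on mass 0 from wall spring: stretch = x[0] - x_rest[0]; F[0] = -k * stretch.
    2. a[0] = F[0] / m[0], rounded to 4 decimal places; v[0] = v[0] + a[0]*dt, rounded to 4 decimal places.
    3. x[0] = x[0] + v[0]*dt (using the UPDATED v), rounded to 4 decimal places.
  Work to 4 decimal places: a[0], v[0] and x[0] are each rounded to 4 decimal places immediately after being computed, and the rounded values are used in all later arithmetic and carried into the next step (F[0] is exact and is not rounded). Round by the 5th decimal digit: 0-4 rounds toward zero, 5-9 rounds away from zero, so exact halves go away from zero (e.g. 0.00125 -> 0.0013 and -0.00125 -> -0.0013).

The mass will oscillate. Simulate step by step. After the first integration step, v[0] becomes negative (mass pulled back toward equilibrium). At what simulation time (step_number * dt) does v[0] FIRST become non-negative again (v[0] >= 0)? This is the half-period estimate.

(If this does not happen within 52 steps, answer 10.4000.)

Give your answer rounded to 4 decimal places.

Step 0: x=[4.5000] v=[0.0000]
Step 1: x=[4.4160] v=[-0.4200]
Step 2: x=[4.2581] v=[-0.7896]
Step 3: x=[4.0452] v=[-1.0645]
Step 4: x=[3.8029] v=[-1.2116]
Step 5: x=[3.5602] v=[-1.2133]
Step 6: x=[3.3463] v=[-1.0694]
Step 7: x=[3.1869] v=[-0.7972]
Step 8: x=[3.1010] v=[-0.4293]
Step 9: x=[3.0990] v=[-0.0099]
Step 10: x=[3.1811] v=[0.4107]
First v>=0 after going negative at step 10, time=2.0000

Answer: 2.0000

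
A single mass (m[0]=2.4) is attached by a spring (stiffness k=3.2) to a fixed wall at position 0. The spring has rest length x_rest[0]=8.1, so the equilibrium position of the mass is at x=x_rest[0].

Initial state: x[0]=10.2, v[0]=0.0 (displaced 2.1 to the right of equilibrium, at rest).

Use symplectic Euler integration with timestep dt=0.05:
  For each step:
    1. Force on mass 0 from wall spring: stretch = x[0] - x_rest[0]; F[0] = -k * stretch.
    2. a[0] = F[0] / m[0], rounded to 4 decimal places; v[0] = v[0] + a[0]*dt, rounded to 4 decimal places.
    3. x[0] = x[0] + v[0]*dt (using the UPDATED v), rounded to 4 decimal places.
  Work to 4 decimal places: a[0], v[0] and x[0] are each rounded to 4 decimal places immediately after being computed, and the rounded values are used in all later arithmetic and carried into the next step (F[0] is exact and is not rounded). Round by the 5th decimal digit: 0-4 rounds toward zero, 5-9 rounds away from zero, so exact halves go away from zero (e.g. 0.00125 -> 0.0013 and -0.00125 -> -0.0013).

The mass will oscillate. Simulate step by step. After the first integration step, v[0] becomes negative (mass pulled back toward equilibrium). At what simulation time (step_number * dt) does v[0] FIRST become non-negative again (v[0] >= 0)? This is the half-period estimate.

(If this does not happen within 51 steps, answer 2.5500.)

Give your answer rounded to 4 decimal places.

Step 0: x=[10.2000] v=[0.0000]
Step 1: x=[10.1930] v=[-0.1400]
Step 2: x=[10.1790] v=[-0.2795]
Step 3: x=[10.1581] v=[-0.4181]
Step 4: x=[10.1303] v=[-0.5553]
Step 5: x=[10.0958] v=[-0.6907]
Step 6: x=[10.0546] v=[-0.8238]
Step 7: x=[10.0069] v=[-0.9541]
Step 8: x=[9.9528] v=[-1.0812]
Step 9: x=[9.8926] v=[-1.2047]
Step 10: x=[9.8264] v=[-1.3242]
Step 11: x=[9.7544] v=[-1.4393]
Step 12: x=[9.6769] v=[-1.5496]
Step 13: x=[9.5942] v=[-1.6547]
Step 14: x=[9.5065] v=[-1.7543]
Step 15: x=[9.4141] v=[-1.8481]
Step 16: x=[9.3173] v=[-1.9357]
Step 17: x=[9.2165] v=[-2.0169]
Step 18: x=[9.1119] v=[-2.0913]
Step 19: x=[9.0040] v=[-2.1588]
Step 20: x=[8.8930] v=[-2.2191]
Step 21: x=[8.7794] v=[-2.2720]
Step 22: x=[8.6635] v=[-2.3173]
Step 23: x=[8.5458] v=[-2.3549]
Step 24: x=[8.4266] v=[-2.3846]
Step 25: x=[8.3063] v=[-2.4064]
Step 26: x=[8.1853] v=[-2.4202]
Step 27: x=[8.0640] v=[-2.4259]
Step 28: x=[7.9428] v=[-2.4235]
Step 29: x=[7.8222] v=[-2.4130]
Step 30: x=[7.7025] v=[-2.3945]
Step 31: x=[7.5841] v=[-2.3680]
Step 32: x=[7.4674] v=[-2.3336]
Step 33: x=[7.3528] v=[-2.2914]
Step 34: x=[7.2407] v=[-2.2416]
Step 35: x=[7.1315] v=[-2.1843]
Step 36: x=[7.0255] v=[-2.1197]
Step 37: x=[6.9231] v=[-2.0481]
Step 38: x=[6.8246] v=[-1.9696]
Step 39: x=[6.7304] v=[-1.8846]
Step 40: x=[6.6407] v=[-1.7933]
Step 41: x=[6.5559] v=[-1.6960]
Step 42: x=[6.4762] v=[-1.5931]
Step 43: x=[6.4020] v=[-1.4848]
Step 44: x=[6.3334] v=[-1.3716]
Step 45: x=[6.2707] v=[-1.2538]
Step 46: x=[6.2141] v=[-1.1318]
Step 47: x=[6.1638] v=[-1.0061]
Step 48: x=[6.1200] v=[-0.8770]
Step 49: x=[6.0828] v=[-0.7450]
Step 50: x=[6.0523] v=[-0.6105]
Step 51: x=[6.0286] v=[-0.4740]
v[0] did not become non-negative within 51 steps; using fallback time=2.5500

Answer: 2.5500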